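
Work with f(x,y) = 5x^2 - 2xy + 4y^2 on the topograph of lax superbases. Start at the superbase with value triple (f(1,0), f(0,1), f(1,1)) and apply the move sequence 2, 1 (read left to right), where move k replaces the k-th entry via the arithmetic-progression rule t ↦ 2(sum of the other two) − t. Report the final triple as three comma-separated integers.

start (5,4,7) = (f(1,0),f(0,1),f(1,1))
replace slot 2: 2·(5+7) − 4 = 20 → (5,20,7)
replace slot 1: 2·(20+7) − 5 = 49 → (49,20,7)

49,20,7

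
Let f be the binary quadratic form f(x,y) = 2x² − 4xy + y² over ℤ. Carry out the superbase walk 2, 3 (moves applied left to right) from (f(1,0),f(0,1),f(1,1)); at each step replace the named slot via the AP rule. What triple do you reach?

start (2,1,-1) = (f(1,0),f(0,1),f(1,1))
replace slot 2: 2·(2+(-1)) − 1 = 1 → (2,1,-1)
replace slot 3: 2·(2+1) − (-1) = 7 → (2,1,7)

2,1,7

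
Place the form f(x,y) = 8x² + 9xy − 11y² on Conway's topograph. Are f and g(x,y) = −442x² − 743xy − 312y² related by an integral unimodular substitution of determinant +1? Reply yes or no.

D₁ = 433, D₂ = 433
river cycle of f (length 46): (-11, 13, 6), (6, 11, -13), (-13, 15, 4), (4, 17, -9), (-9, 19, 2), (2, 17, -18), (-18, 19, 1), (1, 19, -18), (-18, 17, 2), (2, 19, -9), … (36 more)
river cycle of g (length 46): (-11, 13, 6), (6, 11, -13), (-13, 15, 4), (4, 17, -9), (-9, 19, 2), (2, 17, -18), (-18, 19, 1), (1, 19, -18), (-18, 17, 2), (2, 19, -9), … (36 more)
cycles coincide ⇒ equivalent

yes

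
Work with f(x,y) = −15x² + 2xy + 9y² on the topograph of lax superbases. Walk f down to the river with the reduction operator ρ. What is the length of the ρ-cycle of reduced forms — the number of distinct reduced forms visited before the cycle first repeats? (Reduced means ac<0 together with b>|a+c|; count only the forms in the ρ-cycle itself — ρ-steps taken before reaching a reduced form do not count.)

D = 544, ⌊√D⌋ = 23
descent: ρ → (9,16,-8)  [lands on river]
river: ρ → (-8,16,9)
river: ρ → (9,20,-4)
river: ρ → (-4,20,9)
ρ-cycle length = 4 (tail of 1 descent step not counted)

4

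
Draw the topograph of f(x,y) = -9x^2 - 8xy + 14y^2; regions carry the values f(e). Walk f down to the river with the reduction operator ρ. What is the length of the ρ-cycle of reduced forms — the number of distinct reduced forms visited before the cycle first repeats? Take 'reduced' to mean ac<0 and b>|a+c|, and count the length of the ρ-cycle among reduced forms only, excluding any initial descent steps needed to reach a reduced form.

D = 568, ⌊√D⌋ = 23
descent: ρ → (14,8,-9)  [lands on river]
river: ρ → (-9,10,13)
river: ρ → (13,16,-6)
river: ρ → (-6,20,7)
river: ρ → (7,22,-3)
river: ρ → (-3,20,14)
ρ-cycle length = 6 (tail of 1 descent step not counted)

6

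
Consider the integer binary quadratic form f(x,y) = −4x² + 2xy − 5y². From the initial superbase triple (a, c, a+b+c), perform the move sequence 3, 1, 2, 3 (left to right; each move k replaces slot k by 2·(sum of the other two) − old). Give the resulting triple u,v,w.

start (-4,-5,-7) = (f(1,0),f(0,1),f(1,1))
replace slot 3: 2·((-4)+(-5)) − (-7) = -11 → (-4,-5,-11)
replace slot 1: 2·((-5)+(-11)) − (-4) = -28 → (-28,-5,-11)
replace slot 2: 2·((-28)+(-11)) − (-5) = -73 → (-28,-73,-11)
replace slot 3: 2·((-28)+(-73)) − (-11) = -191 → (-28,-73,-191)

-28,-73,-191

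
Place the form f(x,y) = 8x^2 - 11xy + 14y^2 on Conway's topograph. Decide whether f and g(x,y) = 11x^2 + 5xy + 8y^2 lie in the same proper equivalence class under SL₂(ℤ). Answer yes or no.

D₁ = -327, D₂ = -327
f: translate: b→5 (≡-11 mod 16), so (8,-11,14)→(8,5,11)
f: reduced (well bottom): (8,5,11) with a≤c, −a<b≤a
g: flip: (11,5,8)→(8,-5,11)
g: reduced (well bottom): (8,-5,11) with a≤c, −a<b≤a
reduced forms (8, 5, 11) vs (8, -5, 11) ⇒ inequivalent

no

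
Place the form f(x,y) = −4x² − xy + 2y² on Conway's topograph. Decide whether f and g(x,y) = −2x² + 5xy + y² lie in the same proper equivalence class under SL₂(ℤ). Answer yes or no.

D₁ = 33, D₂ = 33
river cycle of f (length 4): (2, 5, -1), (-1, 5, 2), (2, 3, -3), (-3, 3, 2)
river cycle of g (length 4): (1, 5, -2), (-2, 3, 3), (3, 3, -2), (-2, 5, 1)
cycles differ ⇒ inequivalent

no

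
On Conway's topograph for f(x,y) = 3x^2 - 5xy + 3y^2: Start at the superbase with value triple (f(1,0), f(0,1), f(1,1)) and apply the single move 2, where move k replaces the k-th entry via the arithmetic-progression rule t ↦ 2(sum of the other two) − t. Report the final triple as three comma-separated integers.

start (3,3,1) = (f(1,0),f(0,1),f(1,1))
replace slot 2: 2·(3+1) − 3 = 5 → (3,5,1)

3,5,1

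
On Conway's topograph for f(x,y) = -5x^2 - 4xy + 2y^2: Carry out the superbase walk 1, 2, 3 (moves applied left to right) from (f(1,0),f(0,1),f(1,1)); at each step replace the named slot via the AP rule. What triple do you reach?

start (-5,2,-7) = (f(1,0),f(0,1),f(1,1))
replace slot 1: 2·(2+(-7)) − (-5) = -5 → (-5,2,-7)
replace slot 2: 2·((-5)+(-7)) − 2 = -26 → (-5,-26,-7)
replace slot 3: 2·((-5)+(-26)) − (-7) = -55 → (-5,-26,-55)

-5,-26,-55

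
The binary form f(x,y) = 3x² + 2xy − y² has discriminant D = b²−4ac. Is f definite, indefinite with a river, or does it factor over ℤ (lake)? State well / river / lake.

D = b²−4ac = 2² − 4·3·(-1) = 16
D = 4² is a perfect square ⇒ form factors over ℤ ⇒ lakes

lake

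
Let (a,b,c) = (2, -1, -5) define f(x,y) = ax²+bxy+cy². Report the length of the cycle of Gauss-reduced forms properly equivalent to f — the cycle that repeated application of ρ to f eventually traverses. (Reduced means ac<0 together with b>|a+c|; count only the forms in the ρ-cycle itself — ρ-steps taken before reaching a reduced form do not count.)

D = 41, ⌊√D⌋ = 6
descent: ρ → (-5,1,2)
descent: ρ → (2,3,-4)  [lands on river]
river: ρ → (-4,5,1)
river: ρ → (1,5,-4)
river: ρ → (-4,3,2)
river: ρ → (2,5,-2)
river: ρ → (-2,3,4)
river: ρ → (4,5,-1)
river: ρ → (-1,5,4)
river: ρ → (4,3,-2)
river: ρ → (-2,5,2)
ρ-cycle length = 10 (tail of 2 descent steps not counted)

10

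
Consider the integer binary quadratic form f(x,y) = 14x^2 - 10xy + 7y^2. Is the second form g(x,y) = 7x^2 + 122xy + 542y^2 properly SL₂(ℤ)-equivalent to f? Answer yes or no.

D₁ = -292, D₂ = -292
f: flip: (14,-10,7)→(7,10,14)
f: translate: b→-4 (≡10 mod 14), so (7,10,14)→(7,-4,11)
f: reduced (well bottom): (7,-4,11) with a≤c, −a<b≤a
g: translate: b→-4 (≡122 mod 14), so (7,122,542)→(7,-4,11)
g: reduced (well bottom): (7,-4,11) with a≤c, −a<b≤a
reduced forms (7, -4, 11) vs (7, -4, 11) ⇒ equivalent

yes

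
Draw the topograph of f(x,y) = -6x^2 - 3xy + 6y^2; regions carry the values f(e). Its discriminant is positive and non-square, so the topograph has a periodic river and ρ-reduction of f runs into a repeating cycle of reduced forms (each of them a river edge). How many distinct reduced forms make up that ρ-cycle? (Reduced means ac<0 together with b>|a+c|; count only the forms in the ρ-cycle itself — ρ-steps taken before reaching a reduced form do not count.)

D = 153, ⌊√D⌋ = 12
descent: ρ → (6,3,-6)  [lands on river]
river: ρ → (-6,9,3)
river: ρ → (3,9,-6)
river: ρ → (-6,3,6)
river: ρ → (6,9,-3)
river: ρ → (-3,9,6)
ρ-cycle length = 6 (tail of 1 descent step not counted)

6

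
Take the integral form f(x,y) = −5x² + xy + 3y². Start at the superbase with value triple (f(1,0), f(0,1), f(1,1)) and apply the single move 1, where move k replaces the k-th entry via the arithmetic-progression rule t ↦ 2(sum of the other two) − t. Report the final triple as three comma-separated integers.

start (-5,3,-1) = (f(1,0),f(0,1),f(1,1))
replace slot 1: 2·(3+(-1)) − (-5) = 9 → (9,3,-1)

9,3,-1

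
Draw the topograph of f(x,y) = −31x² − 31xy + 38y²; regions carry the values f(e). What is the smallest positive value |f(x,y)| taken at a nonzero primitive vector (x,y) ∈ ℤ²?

descent: ρ → (38,31,-31)  [lands on river]
river: ρ → (-31,31,38)
river: ρ → (38,45,-24)
river: ρ → (-24,51,32)
river: ρ → (32,13,-43)
river: ρ → (-43,73,2)
river: ρ → (2,75,-6)
river: ρ → (-6,69,38)
river: ρ → (38,7,-37)
river: ρ → (-37,67,8)
river: ρ → (8,61,-61)
river: ρ → (-61,61,8)
river: ρ → (8,67,-37)
river: ρ → (-37,7,38)
river: ρ → (38,69,-6)
river: ρ → (-6,75,2)
river: ρ → (2,73,-43)
river: ρ → (-43,13,32)
river: ρ → (32,51,-24)
river: ρ → (-24,45,38)
closes: descent 1, river 20
min |a| on river = 2

2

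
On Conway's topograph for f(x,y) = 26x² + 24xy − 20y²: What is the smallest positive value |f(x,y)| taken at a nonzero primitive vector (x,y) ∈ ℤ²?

river: ρ → (-20,16,30)
river: ρ → (30,44,-6)
river: ρ → (-6,40,44)
river: ρ → (44,48,-2)
river: ρ → (-2,48,44)
river: ρ → (44,40,-6)
river: ρ → (-6,44,30)
river: ρ → (30,16,-20)
river: ρ → (-20,24,26)
river: ρ → (26,28,-18)
river: ρ → (-18,44,10)
river: ρ → (10,36,-34)
river: ρ → (-34,32,12)
river: ρ → (12,40,-22)
river: ρ → (-22,48,4)
river: ρ → (4,48,-22)
river: ρ → (-22,40,12)
river: ρ → (12,32,-34)
river: ρ → (-34,36,10)
river: ρ → (10,44,-18)
river: ρ → (-18,28,26)
river: ρ → (26,24,-20)
closes: descent 0, river 22
min |a| on river = 2

2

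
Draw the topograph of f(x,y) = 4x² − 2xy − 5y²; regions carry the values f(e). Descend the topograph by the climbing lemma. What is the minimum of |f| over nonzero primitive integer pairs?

descent: ρ → (-5,2,4)  [lands on river]
river: ρ → (4,6,-3)
river: ρ → (-3,6,4)
river: ρ → (4,2,-5)
river: ρ → (-5,8,1)
river: ρ → (1,8,-5)
closes: descent 1, river 6
min |a| on river = 1

1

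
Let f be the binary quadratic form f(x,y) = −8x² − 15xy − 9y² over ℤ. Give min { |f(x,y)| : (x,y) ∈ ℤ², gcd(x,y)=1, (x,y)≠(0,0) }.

translate: b→-1 (≡15 mod 16), so (8,15,9)→(8,-1,2)
flip: (8,-1,2)→(2,1,8)
reduced (well bottom): (2,1,8) with a≤c, −a<b≤a
well minimum |f| = |-2| = 2 (negative-definite)

2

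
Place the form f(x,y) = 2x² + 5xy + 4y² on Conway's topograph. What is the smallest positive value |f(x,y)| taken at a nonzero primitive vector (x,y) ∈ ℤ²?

translate: b→1 (≡5 mod 4), so (2,5,4)→(2,1,1)
flip: (2,1,1)→(1,-1,2)
translate: b→1 (≡-1 mod 2), so (1,-1,2)→(1,1,2)
reduced (well bottom): (1,1,2) with a≤c, −a<b≤a
well minimum = a = 1

1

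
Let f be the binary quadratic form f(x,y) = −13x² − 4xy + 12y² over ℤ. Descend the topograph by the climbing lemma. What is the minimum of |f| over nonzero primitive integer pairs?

descent: ρ → (12,4,-13)  [lands on river]
river: ρ → (-13,22,3)
river: ρ → (3,20,-20)
river: ρ → (-20,20,3)
river: ρ → (3,22,-13)
river: ρ → (-13,4,12)
river: ρ → (12,20,-5)
river: ρ → (-5,20,12)
closes: descent 1, river 8
min |a| on river = 3

3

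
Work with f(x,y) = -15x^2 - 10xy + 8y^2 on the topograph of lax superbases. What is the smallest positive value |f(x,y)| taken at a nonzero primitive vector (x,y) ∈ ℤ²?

descent: ρ → (8,10,-15)  [lands on river]
river: ρ → (-15,20,3)
river: ρ → (3,22,-8)
river: ρ → (-8,10,15)
river: ρ → (15,20,-3)
river: ρ → (-3,22,8)
closes: descent 1, river 6
min |a| on river = 3

3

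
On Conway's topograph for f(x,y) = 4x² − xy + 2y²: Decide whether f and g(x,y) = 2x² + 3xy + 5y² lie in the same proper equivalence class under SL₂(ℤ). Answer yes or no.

D₁ = -31, D₂ = -31
f: flip: (4,-1,2)→(2,1,4)
f: reduced (well bottom): (2,1,4) with a≤c, −a<b≤a
g: translate: b→-1 (≡3 mod 4), so (2,3,5)→(2,-1,4)
g: reduced (well bottom): (2,-1,4) with a≤c, −a<b≤a
reduced forms (2, 1, 4) vs (2, -1, 4) ⇒ inequivalent

no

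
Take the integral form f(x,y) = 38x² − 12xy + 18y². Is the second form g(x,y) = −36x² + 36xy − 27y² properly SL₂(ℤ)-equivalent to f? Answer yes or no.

D₁ = -2592, D₂ = -2592
f: flip: (38,-12,18)→(18,12,38)
f: reduced (well bottom): (18,12,38) with a≤c, −a<b≤a
g is negative-definite; reduce −g:
−g: translate: b→36 (≡-36 mod 72), so (36,-36,27)→(36,36,27)
−g: flip: (36,36,27)→(27,-36,36)
−g: translate: b→18 (≡-36 mod 54), so (27,-36,36)→(27,18,27)
−g: reduced (well bottom): (27,18,27) with a≤c, −a<b≤a
flip sign back: reduced form of g is (-27,-18,-27)
reduced forms (18, 12, 38) vs (-27, -18, -27) ⇒ inequivalent

no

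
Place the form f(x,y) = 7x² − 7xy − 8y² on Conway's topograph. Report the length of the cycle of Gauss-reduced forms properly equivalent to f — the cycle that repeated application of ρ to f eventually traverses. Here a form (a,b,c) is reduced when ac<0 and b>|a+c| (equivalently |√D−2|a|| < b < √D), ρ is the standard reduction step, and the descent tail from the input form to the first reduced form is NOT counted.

D = 273, ⌊√D⌋ = 16
descent: ρ → (-8,7,7)  [lands on river]
river: ρ → (7,7,-8)
river: ρ → (-8,9,6)
river: ρ → (6,15,-2)
river: ρ → (-2,13,13)
river: ρ → (13,13,-2)
river: ρ → (-2,15,6)
river: ρ → (6,9,-8)
ρ-cycle length = 8 (tail of 1 descent step not counted)

8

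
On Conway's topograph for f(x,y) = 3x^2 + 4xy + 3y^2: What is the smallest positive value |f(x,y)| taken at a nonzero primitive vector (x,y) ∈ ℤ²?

translate: b→-2 (≡4 mod 6), so (3,4,3)→(3,-2,2)
flip: (3,-2,2)→(2,2,3)
reduced (well bottom): (2,2,3) with a≤c, −a<b≤a
well minimum = a = 2

2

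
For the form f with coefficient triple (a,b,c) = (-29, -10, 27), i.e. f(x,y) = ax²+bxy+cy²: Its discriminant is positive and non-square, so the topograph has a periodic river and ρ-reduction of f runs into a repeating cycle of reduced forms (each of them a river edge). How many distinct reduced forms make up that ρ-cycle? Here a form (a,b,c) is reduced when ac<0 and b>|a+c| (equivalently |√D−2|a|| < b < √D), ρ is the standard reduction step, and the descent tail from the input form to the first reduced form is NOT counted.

D = 3232, ⌊√D⌋ = 56
descent: ρ → (27,10,-29)  [lands on river]
river: ρ → (-29,48,8)
river: ρ → (8,48,-29)
river: ρ → (-29,10,27)
river: ρ → (27,44,-12)
river: ρ → (-12,52,11)
river: ρ → (11,36,-44)
river: ρ → (-44,52,3)
river: ρ → (3,56,-8)
river: ρ → (-8,56,3)
river: ρ → (3,52,-44)
river: ρ → (-44,36,11)
river: ρ → (11,52,-12)
river: ρ → (-12,44,27)
ρ-cycle length = 14 (tail of 1 descent step not counted)

14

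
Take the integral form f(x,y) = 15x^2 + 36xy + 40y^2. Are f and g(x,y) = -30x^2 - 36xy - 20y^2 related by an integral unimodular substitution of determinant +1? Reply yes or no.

D₁ = -1104, D₂ = -1104
f: translate: b→6 (≡36 mod 30), so (15,36,40)→(15,6,19)
f: reduced (well bottom): (15,6,19) with a≤c, −a<b≤a
g is negative-definite; reduce −g:
−g: translate: b→-24 (≡36 mod 60), so (30,36,20)→(30,-24,14)
−g: flip: (30,-24,14)→(14,24,30)
−g: translate: b→-4 (≡24 mod 28), so (14,24,30)→(14,-4,20)
−g: reduced (well bottom): (14,-4,20) with a≤c, −a<b≤a
flip sign back: reduced form of g is (-14,4,-20)
reduced forms (15, 6, 19) vs (-14, 4, -20) ⇒ inequivalent

no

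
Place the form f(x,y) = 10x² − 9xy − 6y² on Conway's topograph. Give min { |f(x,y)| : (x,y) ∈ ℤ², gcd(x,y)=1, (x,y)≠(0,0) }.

descent: ρ → (-6,9,10)  [lands on river]
river: ρ → (10,11,-5)
river: ρ → (-5,9,12)
river: ρ → (12,15,-2)
river: ρ → (-2,17,4)
river: ρ → (4,15,-6)
closes: descent 1, river 6
min |a| on river = 2

2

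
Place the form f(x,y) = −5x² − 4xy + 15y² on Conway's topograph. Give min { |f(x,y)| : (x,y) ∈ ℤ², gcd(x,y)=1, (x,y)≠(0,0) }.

descent: ρ → (15,4,-5)
descent: ρ → (-5,16,3)  [lands on river]
river: ρ → (3,14,-10)
river: ρ → (-10,6,7)
river: ρ → (7,8,-9)
river: ρ → (-9,10,6)
river: ρ → (6,14,-5)
closes: descent 2, river 6
min |a| on river = 3

3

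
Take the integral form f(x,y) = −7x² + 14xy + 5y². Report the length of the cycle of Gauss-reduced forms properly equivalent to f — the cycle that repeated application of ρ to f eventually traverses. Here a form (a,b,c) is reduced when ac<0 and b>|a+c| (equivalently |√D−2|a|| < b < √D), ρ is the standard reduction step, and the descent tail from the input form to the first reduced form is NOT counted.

D = 336, ⌊√D⌋ = 18
river: ρ → (5,16,-4)
river: ρ → (-4,16,5)
river: ρ → (5,14,-7)
river: ρ → (-7,14,5)
ρ-cycle length = 4 (tail of 0 descent steps not counted)

4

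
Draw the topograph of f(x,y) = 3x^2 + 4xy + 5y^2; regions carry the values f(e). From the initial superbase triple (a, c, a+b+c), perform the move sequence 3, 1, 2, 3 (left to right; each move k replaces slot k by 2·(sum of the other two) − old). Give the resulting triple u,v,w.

start (3,5,12) = (f(1,0),f(0,1),f(1,1))
replace slot 3: 2·(3+5) − 12 = 4 → (3,5,4)
replace slot 1: 2·(5+4) − 3 = 15 → (15,5,4)
replace slot 2: 2·(15+4) − 5 = 33 → (15,33,4)
replace slot 3: 2·(15+33) − 4 = 92 → (15,33,92)

15,33,92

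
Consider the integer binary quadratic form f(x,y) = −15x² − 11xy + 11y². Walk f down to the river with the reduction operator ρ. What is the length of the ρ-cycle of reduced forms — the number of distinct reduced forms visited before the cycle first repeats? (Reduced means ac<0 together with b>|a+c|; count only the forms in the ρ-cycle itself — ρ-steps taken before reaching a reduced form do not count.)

D = 781, ⌊√D⌋ = 27
descent: ρ → (11,11,-15)  [lands on river]
river: ρ → (-15,19,7)
river: ρ → (7,23,-9)
river: ρ → (-9,13,17)
river: ρ → (17,21,-5)
river: ρ → (-5,19,21)
river: ρ → (21,23,-3)
river: ρ → (-3,25,13)
river: ρ → (13,27,-1)
river: ρ → (-1,27,13)
river: ρ → (13,25,-3)
river: ρ → (-3,23,21)
river: ρ → (21,19,-5)
river: ρ → (-5,21,17)
river: ρ → (17,13,-9)
river: ρ → (-9,23,7)
river: ρ → (7,19,-15)
river: ρ → (-15,11,11)
ρ-cycle length = 18 (tail of 1 descent step not counted)

18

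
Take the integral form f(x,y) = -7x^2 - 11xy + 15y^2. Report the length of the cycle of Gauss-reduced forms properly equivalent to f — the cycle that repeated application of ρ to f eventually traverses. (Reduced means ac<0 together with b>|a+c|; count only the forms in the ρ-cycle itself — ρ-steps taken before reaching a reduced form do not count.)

D = 541, ⌊√D⌋ = 23
descent: ρ → (15,11,-7)  [lands on river]
river: ρ → (-7,17,9)
river: ρ → (9,19,-5)
river: ρ → (-5,21,5)
river: ρ → (5,19,-9)
river: ρ → (-9,17,7)
river: ρ → (7,11,-15)
river: ρ → (-15,19,3)
river: ρ → (3,23,-1)
river: ρ → (-1,23,3)
river: ρ → (3,19,-15)
river: ρ → (-15,11,7)
river: ρ → (7,17,-9)
river: ρ → (-9,19,5)
river: ρ → (5,21,-5)
river: ρ → (-5,19,9)
river: ρ → (9,17,-7)
river: ρ → (-7,11,15)
river: ρ → (15,19,-3)
river: ρ → (-3,23,1)
river: ρ → (1,23,-3)
river: ρ → (-3,19,15)
ρ-cycle length = 22 (tail of 1 descent step not counted)

22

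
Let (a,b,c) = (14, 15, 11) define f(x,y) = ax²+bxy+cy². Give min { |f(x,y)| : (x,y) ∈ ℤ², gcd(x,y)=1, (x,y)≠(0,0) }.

translate: b→-13 (≡15 mod 28), so (14,15,11)→(14,-13,10)
flip: (14,-13,10)→(10,13,14)
translate: b→-7 (≡13 mod 20), so (10,13,14)→(10,-7,11)
reduced (well bottom): (10,-7,11) with a≤c, −a<b≤a
well minimum = a = 10

10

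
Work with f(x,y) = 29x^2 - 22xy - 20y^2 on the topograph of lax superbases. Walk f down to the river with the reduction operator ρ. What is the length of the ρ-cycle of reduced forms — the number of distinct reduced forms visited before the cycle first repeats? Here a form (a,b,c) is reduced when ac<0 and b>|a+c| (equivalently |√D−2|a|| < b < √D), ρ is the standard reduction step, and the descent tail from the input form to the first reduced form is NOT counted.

D = 2804, ⌊√D⌋ = 52
descent: ρ → (-20,22,29)  [lands on river]
river: ρ → (29,36,-13)
river: ρ → (-13,42,20)
river: ρ → (20,38,-17)
river: ρ → (-17,30,28)
river: ρ → (28,26,-19)
river: ρ → (-19,50,4)
river: ρ → (4,46,-43)
river: ρ → (-43,40,7)
river: ρ → (7,44,-31)
river: ρ → (-31,18,20)
river: ρ → (20,22,-29)
river: ρ → (-29,36,13)
river: ρ → (13,42,-20)
river: ρ → (-20,38,17)
river: ρ → (17,30,-28)
river: ρ → (-28,26,19)
river: ρ → (19,50,-4)
river: ρ → (-4,46,43)
river: ρ → (43,40,-7)
river: ρ → (-7,44,31)
river: ρ → (31,18,-20)
ρ-cycle length = 22 (tail of 1 descent step not counted)

22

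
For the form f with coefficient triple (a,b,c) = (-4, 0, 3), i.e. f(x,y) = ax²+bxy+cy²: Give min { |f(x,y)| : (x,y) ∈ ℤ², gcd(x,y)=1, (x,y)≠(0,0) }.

descent: ρ → (3,6,-1)  [lands on river]
river: ρ → (-1,6,3)
closes: descent 1, river 2
min |a| on river = 1

1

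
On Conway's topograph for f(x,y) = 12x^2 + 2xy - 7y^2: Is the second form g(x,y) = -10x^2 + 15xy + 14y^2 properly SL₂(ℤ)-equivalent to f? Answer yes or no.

D₁ = 340, D₂ = 785
discriminants differ ⇒ not SL₂(ℤ)-equivalent

no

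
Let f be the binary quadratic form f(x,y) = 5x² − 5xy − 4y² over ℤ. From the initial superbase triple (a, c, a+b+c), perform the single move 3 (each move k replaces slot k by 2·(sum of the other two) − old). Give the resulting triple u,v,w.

start (5,-4,-4) = (f(1,0),f(0,1),f(1,1))
replace slot 3: 2·(5+(-4)) − (-4) = 6 → (5,-4,6)

5,-4,6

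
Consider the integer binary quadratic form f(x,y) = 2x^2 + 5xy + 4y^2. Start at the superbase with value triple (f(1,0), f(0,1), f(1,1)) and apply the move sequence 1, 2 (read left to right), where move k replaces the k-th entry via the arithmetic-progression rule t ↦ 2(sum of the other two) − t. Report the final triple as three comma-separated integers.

start (2,4,11) = (f(1,0),f(0,1),f(1,1))
replace slot 1: 2·(4+11) − 2 = 28 → (28,4,11)
replace slot 2: 2·(28+11) − 4 = 74 → (28,74,11)

28,74,11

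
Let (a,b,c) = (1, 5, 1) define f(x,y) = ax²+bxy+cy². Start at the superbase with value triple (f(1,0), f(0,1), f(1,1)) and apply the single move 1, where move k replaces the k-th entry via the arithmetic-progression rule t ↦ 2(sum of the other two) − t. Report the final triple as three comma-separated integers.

start (1,1,7) = (f(1,0),f(0,1),f(1,1))
replace slot 1: 2·(1+7) − 1 = 15 → (15,1,7)

15,1,7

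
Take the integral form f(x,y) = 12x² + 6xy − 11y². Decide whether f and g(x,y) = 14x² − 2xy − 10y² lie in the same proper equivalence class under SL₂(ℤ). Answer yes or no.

D₁ = 564, D₂ = 564
river cycle of f (length 6): (-11, 16, 7), (7, 12, -15), (-15, 18, 4), (4, 22, -5), (-5, 18, 12), (12, 6, -11)
river cycle of g (length 4): (-10, 22, 2), (2, 22, -10), (-10, 18, 6), (6, 18, -10)
cycles differ ⇒ inequivalent

no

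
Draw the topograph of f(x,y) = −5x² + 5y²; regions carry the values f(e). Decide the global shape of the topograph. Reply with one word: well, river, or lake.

D = b²−4ac = 0² − 4·(-5)·5 = 100
D = 10² is a perfect square ⇒ form factors over ℤ ⇒ lakes

lake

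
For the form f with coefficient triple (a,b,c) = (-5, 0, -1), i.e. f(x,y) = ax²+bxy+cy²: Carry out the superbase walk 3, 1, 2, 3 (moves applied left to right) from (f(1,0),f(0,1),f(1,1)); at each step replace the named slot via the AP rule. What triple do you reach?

start (-5,-1,-6) = (f(1,0),f(0,1),f(1,1))
replace slot 3: 2·((-5)+(-1)) − (-6) = -6 → (-5,-1,-6)
replace slot 1: 2·((-1)+(-6)) − (-5) = -9 → (-9,-1,-6)
replace slot 2: 2·((-9)+(-6)) − (-1) = -29 → (-9,-29,-6)
replace slot 3: 2·((-9)+(-29)) − (-6) = -70 → (-9,-29,-70)

-9,-29,-70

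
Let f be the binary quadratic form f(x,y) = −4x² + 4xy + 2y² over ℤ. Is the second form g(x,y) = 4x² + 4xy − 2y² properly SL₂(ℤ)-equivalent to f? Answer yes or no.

D₁ = 48, D₂ = 48
river cycle of f (length 2): (2, 4, -4), (-4, 4, 2)
river cycle of g (length 2): (-2, 4, 4), (4, 4, -2)
cycles differ ⇒ inequivalent

no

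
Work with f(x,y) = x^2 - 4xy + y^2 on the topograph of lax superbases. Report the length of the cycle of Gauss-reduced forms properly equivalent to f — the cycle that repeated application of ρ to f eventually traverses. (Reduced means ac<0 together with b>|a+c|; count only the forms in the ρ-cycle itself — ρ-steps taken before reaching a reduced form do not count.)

D = 12, ⌊√D⌋ = 3
descent: ρ → (1,2,-2)  [lands on river]
river: ρ → (-2,2,1)
ρ-cycle length = 2 (tail of 1 descent step not counted)

2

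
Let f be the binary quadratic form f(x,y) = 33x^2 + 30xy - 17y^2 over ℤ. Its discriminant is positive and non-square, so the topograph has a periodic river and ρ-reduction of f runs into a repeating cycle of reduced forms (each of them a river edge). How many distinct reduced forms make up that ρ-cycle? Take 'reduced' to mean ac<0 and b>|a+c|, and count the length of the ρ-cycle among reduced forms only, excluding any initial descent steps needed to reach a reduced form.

D = 3144, ⌊√D⌋ = 56
river: ρ → (-17,38,25)
river: ρ → (25,12,-30)
river: ρ → (-30,48,7)
river: ρ → (7,50,-23)
river: ρ → (-23,42,15)
river: ρ → (15,48,-14)
river: ρ → (-14,36,33)
river: ρ → (33,30,-17)
ρ-cycle length = 8 (tail of 0 descent steps not counted)

8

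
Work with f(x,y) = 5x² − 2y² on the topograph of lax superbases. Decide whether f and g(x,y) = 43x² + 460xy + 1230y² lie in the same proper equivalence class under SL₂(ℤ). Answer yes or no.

D₁ = 40, D₂ = 40
river cycle of f (length 6): (-2, 4, 3), (3, 2, -3), (-3, 4, 2), (2, 4, -3), (-3, 2, 3), (3, 4, -2)
river cycle of g (length 6): (-2, 4, 3), (3, 2, -3), (-3, 4, 2), (2, 4, -3), (-3, 2, 3), (3, 4, -2)
cycles coincide ⇒ equivalent

yes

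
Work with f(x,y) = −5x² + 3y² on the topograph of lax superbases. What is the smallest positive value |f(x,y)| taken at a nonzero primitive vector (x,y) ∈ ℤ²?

descent: ρ → (3,6,-2)  [lands on river]
river: ρ → (-2,6,3)
closes: descent 1, river 2
min |a| on river = 2

2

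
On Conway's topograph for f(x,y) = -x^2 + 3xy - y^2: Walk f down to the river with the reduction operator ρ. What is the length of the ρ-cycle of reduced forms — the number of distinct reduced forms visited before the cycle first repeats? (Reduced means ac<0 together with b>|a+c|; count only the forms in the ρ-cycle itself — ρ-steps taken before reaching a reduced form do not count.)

D = 5, ⌊√D⌋ = 2
descent: ρ → (-1,1,1)  [lands on river]
river: ρ → (1,1,-1)
ρ-cycle length = 2 (tail of 1 descent step not counted)

2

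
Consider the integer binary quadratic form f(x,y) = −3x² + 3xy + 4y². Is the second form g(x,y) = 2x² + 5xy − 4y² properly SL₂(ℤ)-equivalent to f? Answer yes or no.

D₁ = 57, D₂ = 57
river cycle of f (length 6): (4, 5, -2), (-2, 7, 1), (1, 7, -2), (-2, 5, 4), (4, 3, -3), (-3, 3, 4)
river cycle of g (length 6): (-4, 3, 3), (3, 3, -4), (-4, 5, 2), (2, 7, -1), (-1, 7, 2), (2, 5, -4)
cycles differ ⇒ inequivalent

no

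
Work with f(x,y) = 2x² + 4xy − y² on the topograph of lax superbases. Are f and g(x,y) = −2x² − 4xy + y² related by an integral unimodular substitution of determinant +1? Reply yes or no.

D₁ = 24, D₂ = 24
river cycle of f (length 2): (-1, 4, 2), (2, 4, -1)
river cycle of g (length 2): (1, 4, -2), (-2, 4, 1)
cycles differ ⇒ inequivalent

no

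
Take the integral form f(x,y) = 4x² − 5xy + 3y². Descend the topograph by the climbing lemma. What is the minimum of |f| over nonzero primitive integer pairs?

translate: b→3 (≡-5 mod 8), so (4,-5,3)→(4,3,2)
flip: (4,3,2)→(2,-3,4)
translate: b→1 (≡-3 mod 4), so (2,-3,4)→(2,1,3)
reduced (well bottom): (2,1,3) with a≤c, −a<b≤a
well minimum = a = 2

2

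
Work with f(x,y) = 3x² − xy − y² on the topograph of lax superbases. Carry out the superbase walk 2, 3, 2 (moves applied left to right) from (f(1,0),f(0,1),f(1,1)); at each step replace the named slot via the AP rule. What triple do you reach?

start (3,-1,1) = (f(1,0),f(0,1),f(1,1))
replace slot 2: 2·(3+1) − (-1) = 9 → (3,9,1)
replace slot 3: 2·(3+9) − 1 = 23 → (3,9,23)
replace slot 2: 2·(3+23) − 9 = 43 → (3,43,23)

3,43,23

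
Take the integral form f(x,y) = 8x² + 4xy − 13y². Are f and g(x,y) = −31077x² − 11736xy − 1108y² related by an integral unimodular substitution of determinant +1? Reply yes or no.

D₁ = 432, D₂ = 432
river cycle of f (length 8): (8, 20, -1), (-1, 20, 8), (8, 12, -9), (-9, 6, 11), (11, 16, -4), (-4, 16, 11), (11, 6, -9), (-9, 12, 8)
river cycle of g (length 8): (8, 20, -1), (-1, 20, 8), (8, 12, -9), (-9, 6, 11), (11, 16, -4), (-4, 16, 11), (11, 6, -9), (-9, 12, 8)
cycles coincide ⇒ equivalent

yes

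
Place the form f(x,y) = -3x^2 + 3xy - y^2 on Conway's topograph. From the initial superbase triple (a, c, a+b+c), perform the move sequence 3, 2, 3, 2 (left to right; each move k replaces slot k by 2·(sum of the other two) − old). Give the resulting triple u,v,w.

start (-3,-1,-1) = (f(1,0),f(0,1),f(1,1))
replace slot 3: 2·((-3)+(-1)) − (-1) = -7 → (-3,-1,-7)
replace slot 2: 2·((-3)+(-7)) − (-1) = -19 → (-3,-19,-7)
replace slot 3: 2·((-3)+(-19)) − (-7) = -37 → (-3,-19,-37)
replace slot 2: 2·((-3)+(-37)) − (-19) = -61 → (-3,-61,-37)

-3,-61,-37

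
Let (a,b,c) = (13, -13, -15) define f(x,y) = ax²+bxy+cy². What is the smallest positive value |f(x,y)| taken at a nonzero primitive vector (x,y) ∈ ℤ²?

descent: ρ → (-15,13,13)  [lands on river]
river: ρ → (13,13,-15)
river: ρ → (-15,17,11)
river: ρ → (11,27,-5)
river: ρ → (-5,23,21)
river: ρ → (21,19,-7)
river: ρ → (-7,23,15)
river: ρ → (15,7,-15)
river: ρ → (-15,23,7)
river: ρ → (7,19,-21)
river: ρ → (-21,23,5)
river: ρ → (5,27,-11)
river: ρ → (-11,17,15)
river: ρ → (15,13,-13)
river: ρ → (-13,13,15)
river: ρ → (15,17,-11)
river: ρ → (-11,27,5)
river: ρ → (5,23,-21)
river: ρ → (-21,19,7)
river: ρ → (7,23,-15)
river: ρ → (-15,7,15)
river: ρ → (15,23,-7)
river: ρ → (-7,19,21)
river: ρ → (21,23,-5)
river: ρ → (-5,27,11)
river: ρ → (11,17,-15)
closes: descent 1, river 26
min |a| on river = 5

5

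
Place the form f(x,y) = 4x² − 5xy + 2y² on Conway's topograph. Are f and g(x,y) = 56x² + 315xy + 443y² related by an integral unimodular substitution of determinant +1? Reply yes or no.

D₁ = -7, D₂ = -7
f: translate: b→3 (≡-5 mod 8), so (4,-5,2)→(4,3,1)
f: flip: (4,3,1)→(1,-3,4)
f: translate: b→1 (≡-3 mod 2), so (1,-3,4)→(1,1,2)
f: reduced (well bottom): (1,1,2) with a≤c, −a<b≤a
g: translate: b→-21 (≡315 mod 112), so (56,315,443)→(56,-21,2)
g: flip: (56,-21,2)→(2,21,56)
g: translate: b→1 (≡21 mod 4), so (2,21,56)→(2,1,1)
g: flip: (2,1,1)→(1,-1,2)
g: translate: b→1 (≡-1 mod 2), so (1,-1,2)→(1,1,2)
g: reduced (well bottom): (1,1,2) with a≤c, −a<b≤a
reduced forms (1, 1, 2) vs (1, 1, 2) ⇒ equivalent

yes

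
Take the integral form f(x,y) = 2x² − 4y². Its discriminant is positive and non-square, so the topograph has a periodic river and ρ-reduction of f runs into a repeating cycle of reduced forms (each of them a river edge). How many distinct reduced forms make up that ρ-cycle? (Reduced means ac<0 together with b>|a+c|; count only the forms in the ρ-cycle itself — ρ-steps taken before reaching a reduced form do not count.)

D = 32, ⌊√D⌋ = 5
descent: ρ → (-4,0,2)
descent: ρ → (2,4,-2)  [lands on river]
river: ρ → (-2,4,2)
ρ-cycle length = 2 (tail of 2 descent steps not counted)

2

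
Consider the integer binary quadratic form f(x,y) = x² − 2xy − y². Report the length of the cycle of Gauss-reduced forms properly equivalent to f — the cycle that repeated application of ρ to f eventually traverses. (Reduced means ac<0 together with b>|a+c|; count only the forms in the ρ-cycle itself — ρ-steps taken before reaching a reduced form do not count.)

D = 8, ⌊√D⌋ = 2
descent: ρ → (-1,2,1)  [lands on river]
river: ρ → (1,2,-1)
ρ-cycle length = 2 (tail of 1 descent step not counted)

2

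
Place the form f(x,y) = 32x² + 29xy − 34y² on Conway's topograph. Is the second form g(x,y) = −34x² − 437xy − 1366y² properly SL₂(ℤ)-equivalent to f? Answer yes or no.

D₁ = 5193, D₂ = 5193
river cycle of f (length 10): (-34, 39, 27), (27, 69, -4), (-4, 67, 44), (44, 21, -27), (-27, 33, 38), (38, 43, -22), (-22, 45, 36), (36, 27, -31), (-31, 35, 32), (32, 29, -34)
river cycle of g (length 10): (-34, 39, 27), (27, 69, -4), (-4, 67, 44), (44, 21, -27), (-27, 33, 38), (38, 43, -22), (-22, 45, 36), (36, 27, -31), (-31, 35, 32), (32, 29, -34)
cycles coincide ⇒ equivalent

yes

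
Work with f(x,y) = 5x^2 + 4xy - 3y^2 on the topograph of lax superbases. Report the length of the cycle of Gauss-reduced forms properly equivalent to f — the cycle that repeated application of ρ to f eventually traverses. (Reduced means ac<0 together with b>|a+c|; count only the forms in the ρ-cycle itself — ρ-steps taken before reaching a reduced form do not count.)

D = 76, ⌊√D⌋ = 8
river: ρ → (-3,8,1)
river: ρ → (1,8,-3)
river: ρ → (-3,4,5)
river: ρ → (5,6,-2)
river: ρ → (-2,6,5)
river: ρ → (5,4,-3)
ρ-cycle length = 6 (tail of 0 descent steps not counted)

6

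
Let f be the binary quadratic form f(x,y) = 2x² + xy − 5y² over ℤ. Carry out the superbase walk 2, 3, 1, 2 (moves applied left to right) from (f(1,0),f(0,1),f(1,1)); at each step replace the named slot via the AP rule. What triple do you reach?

start (2,-5,-2) = (f(1,0),f(0,1),f(1,1))
replace slot 2: 2·(2+(-2)) − (-5) = 5 → (2,5,-2)
replace slot 3: 2·(2+5) − (-2) = 16 → (2,5,16)
replace slot 1: 2·(5+16) − 2 = 40 → (40,5,16)
replace slot 2: 2·(40+16) − 5 = 107 → (40,107,16)

40,107,16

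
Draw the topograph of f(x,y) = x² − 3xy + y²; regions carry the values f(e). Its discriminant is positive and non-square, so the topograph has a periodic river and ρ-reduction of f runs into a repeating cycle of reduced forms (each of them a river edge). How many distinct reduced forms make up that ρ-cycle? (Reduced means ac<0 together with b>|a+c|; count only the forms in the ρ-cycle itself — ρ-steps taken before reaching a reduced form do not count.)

D = 5, ⌊√D⌋ = 2
descent: ρ → (1,1,-1)  [lands on river]
river: ρ → (-1,1,1)
ρ-cycle length = 2 (tail of 1 descent step not counted)

2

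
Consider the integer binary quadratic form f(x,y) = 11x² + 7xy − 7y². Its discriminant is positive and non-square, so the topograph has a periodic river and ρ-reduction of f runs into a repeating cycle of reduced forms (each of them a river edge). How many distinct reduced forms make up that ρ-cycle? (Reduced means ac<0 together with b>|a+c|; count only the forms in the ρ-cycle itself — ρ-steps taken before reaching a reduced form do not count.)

D = 357, ⌊√D⌋ = 18
river: ρ → (-7,7,11)
river: ρ → (11,15,-3)
river: ρ → (-3,15,11)
river: ρ → (11,7,-7)
ρ-cycle length = 4 (tail of 0 descent steps not counted)

4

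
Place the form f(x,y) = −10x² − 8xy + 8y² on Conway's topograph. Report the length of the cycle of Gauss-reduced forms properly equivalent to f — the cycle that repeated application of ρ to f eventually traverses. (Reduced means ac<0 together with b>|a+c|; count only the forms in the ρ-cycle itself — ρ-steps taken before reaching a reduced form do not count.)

D = 384, ⌊√D⌋ = 19
descent: ρ → (8,8,-10)  [lands on river]
river: ρ → (-10,12,6)
river: ρ → (6,12,-10)
river: ρ → (-10,8,8)
ρ-cycle length = 4 (tail of 1 descent step not counted)

4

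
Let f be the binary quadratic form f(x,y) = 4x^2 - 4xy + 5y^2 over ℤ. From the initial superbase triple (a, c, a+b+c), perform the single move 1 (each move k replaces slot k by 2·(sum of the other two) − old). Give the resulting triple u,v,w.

start (4,5,5) = (f(1,0),f(0,1),f(1,1))
replace slot 1: 2·(5+5) − 4 = 16 → (16,5,5)

16,5,5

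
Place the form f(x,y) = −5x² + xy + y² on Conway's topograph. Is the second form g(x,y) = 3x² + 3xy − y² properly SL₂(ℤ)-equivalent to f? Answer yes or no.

D₁ = 21, D₂ = 21
river cycle of f (length 2): (1, 3, -3), (-3, 3, 1)
river cycle of g (length 2): (-1, 3, 3), (3, 3, -1)
cycles differ ⇒ inequivalent

no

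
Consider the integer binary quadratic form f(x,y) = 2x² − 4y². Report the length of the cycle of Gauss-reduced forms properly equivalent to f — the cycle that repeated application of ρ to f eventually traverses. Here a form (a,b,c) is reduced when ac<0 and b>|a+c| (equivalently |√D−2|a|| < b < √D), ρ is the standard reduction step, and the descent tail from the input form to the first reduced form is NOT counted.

D = 32, ⌊√D⌋ = 5
descent: ρ → (-4,0,2)
descent: ρ → (2,4,-2)  [lands on river]
river: ρ → (-2,4,2)
ρ-cycle length = 2 (tail of 2 descent steps not counted)

2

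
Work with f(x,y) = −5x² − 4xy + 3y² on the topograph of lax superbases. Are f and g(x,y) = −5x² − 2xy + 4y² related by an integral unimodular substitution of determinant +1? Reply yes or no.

D₁ = 76, D₂ = 84
discriminants differ ⇒ not SL₂(ℤ)-equivalent

no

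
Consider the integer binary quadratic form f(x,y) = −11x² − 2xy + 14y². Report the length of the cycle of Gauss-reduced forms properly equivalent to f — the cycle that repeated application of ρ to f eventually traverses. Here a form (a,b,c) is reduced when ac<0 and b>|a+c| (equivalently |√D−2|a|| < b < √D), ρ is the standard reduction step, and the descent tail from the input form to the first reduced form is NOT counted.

D = 620, ⌊√D⌋ = 24
descent: ρ → (14,2,-11)
descent: ρ → (-11,20,5)  [lands on river]
river: ρ → (5,20,-11)
river: ρ → (-11,24,1)
river: ρ → (1,24,-11)
ρ-cycle length = 4 (tail of 2 descent steps not counted)

4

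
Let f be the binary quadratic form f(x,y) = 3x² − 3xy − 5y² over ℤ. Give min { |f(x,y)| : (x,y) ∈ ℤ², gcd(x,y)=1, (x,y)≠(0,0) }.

descent: ρ → (-5,3,3)  [lands on river]
river: ρ → (3,3,-5)
river: ρ → (-5,7,1)
river: ρ → (1,7,-5)
closes: descent 1, river 4
min |a| on river = 1

1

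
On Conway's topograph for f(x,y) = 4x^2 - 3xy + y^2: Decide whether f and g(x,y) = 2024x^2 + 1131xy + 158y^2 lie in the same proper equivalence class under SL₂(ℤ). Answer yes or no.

D₁ = -7, D₂ = -7
f: flip: (4,-3,1)→(1,3,4)
f: translate: b→1 (≡3 mod 2), so (1,3,4)→(1,1,2)
f: reduced (well bottom): (1,1,2) with a≤c, −a<b≤a
g: flip: (2024,1131,158)→(158,-1131,2024)
g: translate: b→133 (≡-1131 mod 316), so (158,-1131,2024)→(158,133,28)
g: flip: (158,133,28)→(28,-133,158)
g: translate: b→-21 (≡-133 mod 56), so (28,-133,158)→(28,-21,4)
g: flip: (28,-21,4)→(4,21,28)
g: translate: b→-3 (≡21 mod 8), so (4,21,28)→(4,-3,1)
g: flip: (4,-3,1)→(1,3,4)
g: translate: b→1 (≡3 mod 2), so (1,3,4)→(1,1,2)
g: reduced (well bottom): (1,1,2) with a≤c, −a<b≤a
reduced forms (1, 1, 2) vs (1, 1, 2) ⇒ equivalent

yes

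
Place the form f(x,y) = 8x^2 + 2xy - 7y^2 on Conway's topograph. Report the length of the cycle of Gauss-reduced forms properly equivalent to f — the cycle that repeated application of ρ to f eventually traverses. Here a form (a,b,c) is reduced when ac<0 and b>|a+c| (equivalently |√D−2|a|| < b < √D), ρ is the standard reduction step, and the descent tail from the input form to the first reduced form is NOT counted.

D = 228, ⌊√D⌋ = 15
river: ρ → (-7,12,3)
river: ρ → (3,12,-7)
river: ρ → (-7,2,8)
river: ρ → (8,14,-1)
river: ρ → (-1,14,8)
river: ρ → (8,2,-7)
ρ-cycle length = 6 (tail of 0 descent steps not counted)

6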